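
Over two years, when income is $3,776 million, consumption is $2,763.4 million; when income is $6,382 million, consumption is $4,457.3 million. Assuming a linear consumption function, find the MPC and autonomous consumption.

MPC = ΔC/ΔY = (4457.3 − 2763.4)/(6382 − 3776) = 1693.9/2606 = 0.65
a = C − MPC·Y = 2763.4 − 0.65(3776) = 2763.4 − 2454.4 = 309

MPC = 0.65; a = 309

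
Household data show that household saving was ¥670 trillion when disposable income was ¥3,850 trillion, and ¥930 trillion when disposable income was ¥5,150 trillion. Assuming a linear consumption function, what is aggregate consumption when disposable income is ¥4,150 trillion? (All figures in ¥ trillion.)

C = 3420

MPS = ΔS/ΔY = (930 − 670)/(5150 − 3850) = 260/1300 = 0.2
MPC = 1 − MPS = 0.8
Autonomous saving = 670 − 0.2(3850) = -100, so a = 100
C = 100 + 0.8(4150) = 100 + 3320 = 3420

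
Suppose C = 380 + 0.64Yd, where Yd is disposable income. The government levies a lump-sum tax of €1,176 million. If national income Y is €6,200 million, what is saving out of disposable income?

S = 1428.64

Yd = Y − T = 6200 − 1176 = 5024
C = 380 + 0.64(5024) = 380 + 3215.36 = 3595.36
S = Yd − C = 5024 − 3595.36 = 1428.64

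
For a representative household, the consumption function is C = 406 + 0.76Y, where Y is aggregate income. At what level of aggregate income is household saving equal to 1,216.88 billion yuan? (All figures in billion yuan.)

Y = 6762

S = Y − C = -406 + 0.24Y
-406 + 0.24Y = 1216.88, so 0.24Y = 1622.88 and Y = 6762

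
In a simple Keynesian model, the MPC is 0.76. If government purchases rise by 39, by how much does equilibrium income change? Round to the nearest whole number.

ΔY ≈ 163

The multiplier is 1/(1 − MPC) = 1/0.24.
ΔY = 39/0.24 = 162.50 ≈ 163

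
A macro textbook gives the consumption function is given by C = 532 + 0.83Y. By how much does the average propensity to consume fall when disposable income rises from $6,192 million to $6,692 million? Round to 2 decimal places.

At Y = 6192: C = 532 + 0.83(6192) = 5671.36, APC = 5671.36/6192 = 0.916
At Y = 6692: C = 6086.36, APC = 6086.36/6692 = 0.909
Fall in APC = 0.916 − 0.909 = 0.007 ≈ 0.01

ΔAPC = 0.01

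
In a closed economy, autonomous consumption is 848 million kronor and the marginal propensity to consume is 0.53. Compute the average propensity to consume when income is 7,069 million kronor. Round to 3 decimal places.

C = 848 + 0.53(7069) = 4594.57
APC = C/Y = 4594.57/7069 = 0.650

APC = 0.650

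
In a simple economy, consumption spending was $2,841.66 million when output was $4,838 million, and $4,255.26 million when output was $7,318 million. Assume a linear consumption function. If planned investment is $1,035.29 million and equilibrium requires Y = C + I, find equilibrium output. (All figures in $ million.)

MPC = (4255.26 − 2841.66)/(7318 − 4838) = 1413.6/2480 = 0.57
a = 2841.66 − 0.57(4838) = 84
Equilibrium: Y = 84 + 0.57Y + 1035.29
0.43Y = 1119.29, so Y = 1119.29/0.43 = 2603

Y = 2603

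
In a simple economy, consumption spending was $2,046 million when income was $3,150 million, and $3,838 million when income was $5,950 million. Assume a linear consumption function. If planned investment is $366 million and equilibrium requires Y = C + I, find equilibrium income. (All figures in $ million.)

Y = 1100

MPC = (3838 − 2046)/(5950 − 3150) = 1792/2800 = 0.64
a = 2046 − 0.64(3150) = 30
Equilibrium: Y = 30 + 0.64Y + 366
0.36Y = 396, so Y = 396/0.36 = 1100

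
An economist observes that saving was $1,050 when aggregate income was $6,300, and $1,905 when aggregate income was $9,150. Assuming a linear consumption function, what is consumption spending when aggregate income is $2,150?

MPS = ΔS/ΔY = (1905 − 1050)/(9150 − 6300) = 855/2850 = 0.3
MPC = 1 − MPS = 0.7
Autonomous saving = 1050 − 0.3(6300) = -840, so a = 840
C = 840 + 0.7(2150) = 840 + 1505 = 2345

C = 2345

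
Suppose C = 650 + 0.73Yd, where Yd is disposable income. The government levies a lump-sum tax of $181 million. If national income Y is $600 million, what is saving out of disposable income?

S = -536.87

Yd = Y − T = 600 − 181 = 419
C = 650 + 0.73(419) = 650 + 305.87 = 955.87
S = Yd − C = 419 − 955.87 = -536.87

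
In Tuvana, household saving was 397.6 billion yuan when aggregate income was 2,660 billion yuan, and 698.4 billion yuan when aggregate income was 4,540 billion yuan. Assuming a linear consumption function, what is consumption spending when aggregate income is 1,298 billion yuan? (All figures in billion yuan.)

MPS = ΔS/ΔY = (698.4 − 397.6)/(4540 − 2660) = 300.8/1880 = 0.16
MPC = 1 − MPS = 0.84
Autonomous saving = 397.6 − 0.16(2660) = -28, so a = 28
C = 28 + 0.84(1298) = 28 + 1090.32 = 1118.32

C = 1118.32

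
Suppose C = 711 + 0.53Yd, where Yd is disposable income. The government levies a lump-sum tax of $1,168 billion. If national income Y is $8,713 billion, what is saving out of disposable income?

S = 2835.15

Yd = Y − T = 8713 − 1168 = 7545
C = 711 + 0.53(7545) = 711 + 3998.85 = 4709.85
S = Yd − C = 7545 − 4709.85 = 2835.15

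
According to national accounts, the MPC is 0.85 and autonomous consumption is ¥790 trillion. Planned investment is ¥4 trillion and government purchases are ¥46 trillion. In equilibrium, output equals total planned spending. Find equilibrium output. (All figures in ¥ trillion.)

Y = C + I + G = 790 + 0.85Y + 4 + 46
Y − 0.85Y = 840
0.15Y = 840, so Y = 840/0.15 = 5600

Y = 5600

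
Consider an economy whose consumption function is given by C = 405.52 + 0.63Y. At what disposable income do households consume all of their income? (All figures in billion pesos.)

Y = 1096

At break-even, C = Y: 405.52 + 0.63Y = Y
0.37Y = 405.52, so Y = 405.52/0.37 = 1096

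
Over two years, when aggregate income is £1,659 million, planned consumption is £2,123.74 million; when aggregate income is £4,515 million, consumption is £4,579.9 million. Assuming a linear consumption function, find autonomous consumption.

MPC = ΔC/ΔY = (4579.9 − 2123.74)/(4515 − 1659) = 2456.16/2856 = 0.86
a = C − MPC·Y = 2123.74 − 0.86(1659) = 2123.74 − 1426.74 = 697

a = 697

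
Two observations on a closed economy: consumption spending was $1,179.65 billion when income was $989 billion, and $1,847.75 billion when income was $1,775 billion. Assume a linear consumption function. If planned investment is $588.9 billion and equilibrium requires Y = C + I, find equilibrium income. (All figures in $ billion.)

MPC = (1847.75 − 1179.65)/(1775 − 989) = 668.1/786 = 0.85
a = 1179.65 − 0.85(989) = 339
Equilibrium: Y = 339 + 0.85Y + 588.9
0.15Y = 927.9, so Y = 927.9/0.15 = 6186

Y = 6186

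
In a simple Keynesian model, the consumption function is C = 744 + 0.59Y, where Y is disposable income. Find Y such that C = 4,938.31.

Y = 7109

744 + 0.59Y = 4938.31
0.59Y = 4194.31, so Y = 4194.31/0.59 = 7109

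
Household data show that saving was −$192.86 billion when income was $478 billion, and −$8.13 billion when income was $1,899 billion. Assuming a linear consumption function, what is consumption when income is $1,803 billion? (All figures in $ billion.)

MPS = ΔS/ΔY = (-8.13 − (-192.86))/(1899 − 478) = 184.73/1421 = 0.13
MPC = 1 − MPS = 0.87
Autonomous saving = -192.86 − 0.13(478) = -255, so a = 255
C = 255 + 0.87(1803) = 255 + 1568.61 = 1823.61

C = 1823.61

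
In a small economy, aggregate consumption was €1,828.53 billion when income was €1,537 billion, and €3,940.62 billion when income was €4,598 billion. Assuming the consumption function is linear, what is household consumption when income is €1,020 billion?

C = 1471.8

MPC = (3940.62 − 1828.53)/(4598 − 1537) = 2112.09/3061 = 0.69
a = 1828.53 − 0.69(1537) = 1828.53 − 1060.53 = 768
C = 768 + 0.69(1020) = 768 + 703.8 = 1471.8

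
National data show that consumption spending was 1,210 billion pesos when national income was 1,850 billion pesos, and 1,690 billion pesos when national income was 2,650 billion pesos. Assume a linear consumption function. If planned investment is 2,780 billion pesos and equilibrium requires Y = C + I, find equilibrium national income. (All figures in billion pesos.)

MPC = (1690 − 1210)/(2650 − 1850) = 480/800 = 0.6
a = 1210 − 0.6(1850) = 100
Equilibrium: Y = 100 + 0.6Y + 2780
0.4Y = 2880, so Y = 2880/0.4 = 7200

Y = 7200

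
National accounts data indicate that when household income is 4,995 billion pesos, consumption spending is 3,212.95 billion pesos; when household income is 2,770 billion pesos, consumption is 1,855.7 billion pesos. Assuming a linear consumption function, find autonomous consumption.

MPC = ΔC/ΔY = (3212.95 − 1855.7)/(4995 − 2770) = 1357.25/2225 = 0.61
a = C − MPC·Y = 1855.7 − 0.61(2770) = 1855.7 − 1689.7 = 166

a = 166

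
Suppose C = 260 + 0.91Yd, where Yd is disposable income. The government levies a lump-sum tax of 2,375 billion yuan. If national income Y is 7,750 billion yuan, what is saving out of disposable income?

S = 223.75

Yd = Y − T = 7750 − 2375 = 5375
C = 260 + 0.91(5375) = 260 + 4891.25 = 5151.25
S = Yd − C = 5375 − 5151.25 = 223.75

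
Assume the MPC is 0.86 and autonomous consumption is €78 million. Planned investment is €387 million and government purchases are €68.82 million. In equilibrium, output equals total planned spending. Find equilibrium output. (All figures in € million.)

Y = C + I + G = 78 + 0.86Y + 387 + 68.82
Y − 0.86Y = 533.82
0.14Y = 533.82, so Y = 533.82/0.14 = 3813

Y = 3813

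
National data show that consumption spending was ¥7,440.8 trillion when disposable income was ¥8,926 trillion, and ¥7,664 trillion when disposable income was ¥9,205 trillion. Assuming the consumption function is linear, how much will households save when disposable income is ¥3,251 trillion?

MPC = (7664 − 7440.8)/(9205 − 8926) = 223.2/279 = 0.8
a = 7440.8 − 0.8(8926) = 7440.8 − 7140.8 = 300
C = 300 + 0.8(3251) = 2900.8
S = 3251 − 2900.8 = 350.2

S = 350.2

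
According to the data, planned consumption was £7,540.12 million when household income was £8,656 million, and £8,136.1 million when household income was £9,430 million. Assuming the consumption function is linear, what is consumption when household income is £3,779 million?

C = 3784.83

MPC = (8136.1 − 7540.12)/(9430 − 8656) = 595.98/774 = 0.77
a = 7540.12 − 0.77(8656) = 7540.12 − 6665.12 = 875
C = 875 + 0.77(3779) = 875 + 2909.83 = 3784.83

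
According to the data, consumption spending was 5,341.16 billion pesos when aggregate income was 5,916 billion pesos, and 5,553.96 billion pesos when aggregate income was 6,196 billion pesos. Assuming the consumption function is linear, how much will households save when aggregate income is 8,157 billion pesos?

S = 1112.68

MPC = (5553.96 − 5341.16)/(6196 − 5916) = 212.8/280 = 0.76
a = 5341.16 − 0.76(5916) = 5341.16 − 4496.16 = 845
C = 845 + 0.76(8157) = 7044.32
S = 8157 − 7044.32 = 1112.68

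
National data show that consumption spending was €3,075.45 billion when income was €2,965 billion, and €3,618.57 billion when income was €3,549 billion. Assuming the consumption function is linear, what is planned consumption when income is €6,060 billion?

MPC = (3618.57 − 3075.45)/(3549 − 2965) = 543.12/584 = 0.93
a = 3075.45 − 0.93(2965) = 3075.45 − 2757.45 = 318
C = 318 + 0.93(6060) = 318 + 5635.8 = 5953.8

C = 5953.8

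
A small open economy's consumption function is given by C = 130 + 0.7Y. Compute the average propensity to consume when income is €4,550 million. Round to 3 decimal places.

APC = 0.729

C = 130 + 0.7(4550) = 3315
APC = C/Y = 3315/4550 = 0.729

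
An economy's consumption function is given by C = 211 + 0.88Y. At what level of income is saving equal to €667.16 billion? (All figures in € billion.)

S = Y − C = -211 + 0.12Y
-211 + 0.12Y = 667.16, so 0.12Y = 878.16 and Y = 7318

Y = 7318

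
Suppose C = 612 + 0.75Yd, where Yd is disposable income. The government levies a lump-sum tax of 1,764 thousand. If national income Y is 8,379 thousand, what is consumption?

C = 5573.25

Yd = Y − T = 8379 − 1764 = 6615
C = 612 + 0.75(6615) = 612 + 4961.25 = 5573.25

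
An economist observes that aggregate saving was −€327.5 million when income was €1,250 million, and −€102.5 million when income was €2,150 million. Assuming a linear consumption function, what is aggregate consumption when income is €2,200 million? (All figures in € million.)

C = 2290

MPS = ΔS/ΔY = (-102.5 − (-327.5))/(2150 − 1250) = 225/900 = 0.25
MPC = 1 − MPS = 0.75
Autonomous saving = -327.5 − 0.25(1250) = -640, so a = 640
C = 640 + 0.75(2200) = 640 + 1650 = 2290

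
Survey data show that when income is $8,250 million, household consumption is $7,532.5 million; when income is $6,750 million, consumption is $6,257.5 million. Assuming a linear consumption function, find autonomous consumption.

a = 520

MPC = ΔC/ΔY = (7532.5 − 6257.5)/(8250 − 6750) = 1275/1500 = 0.85
a = C − MPC·Y = 6257.5 − 0.85(6750) = 6257.5 − 5737.5 = 520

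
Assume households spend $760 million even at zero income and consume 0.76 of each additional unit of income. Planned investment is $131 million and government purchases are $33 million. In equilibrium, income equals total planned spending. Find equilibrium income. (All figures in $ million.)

Y = 3850

Y = C + I + G = 760 + 0.76Y + 131 + 33
Y − 0.76Y = 924
0.24Y = 924, so Y = 924/0.24 = 3850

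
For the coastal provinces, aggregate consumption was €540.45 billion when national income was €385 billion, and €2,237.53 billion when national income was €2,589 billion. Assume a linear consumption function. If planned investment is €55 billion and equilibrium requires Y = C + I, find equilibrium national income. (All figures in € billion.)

MPC = (2237.53 − 540.45)/(2589 − 385) = 1697.08/2204 = 0.77
a = 540.45 − 0.77(385) = 244
Equilibrium: Y = 244 + 0.77Y + 55
0.23Y = 299, so Y = 299/0.23 = 1300

Y = 1300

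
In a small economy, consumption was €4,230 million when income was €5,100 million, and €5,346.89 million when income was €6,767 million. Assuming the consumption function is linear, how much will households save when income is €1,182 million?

S = -422.94

MPC = (5346.89 − 4230)/(6767 − 5100) = 1116.89/1667 = 0.67
a = 4230 − 0.67(5100) = 4230 − 3417 = 813
C = 813 + 0.67(1182) = 1604.94
S = 1182 − 1604.94 = -422.94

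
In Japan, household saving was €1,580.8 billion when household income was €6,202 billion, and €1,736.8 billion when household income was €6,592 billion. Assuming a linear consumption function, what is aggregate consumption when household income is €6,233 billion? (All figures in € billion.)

MPS = ΔS/ΔY = (1736.8 − 1580.8)/(6592 − 6202) = 156/390 = 0.4
MPC = 1 − MPS = 0.6
Autonomous saving = 1580.8 − 0.4(6202) = -900, so a = 900
C = 900 + 0.6(6233) = 900 + 3739.8 = 4639.8

C = 4639.8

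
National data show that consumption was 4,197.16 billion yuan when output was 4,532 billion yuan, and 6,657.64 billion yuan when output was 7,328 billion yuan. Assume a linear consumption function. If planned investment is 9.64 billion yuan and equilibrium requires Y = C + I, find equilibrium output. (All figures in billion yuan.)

MPC = (6657.64 − 4197.16)/(7328 − 4532) = 2460.48/2796 = 0.88
a = 4197.16 − 0.88(4532) = 209
Equilibrium: Y = 209 + 0.88Y + 9.64
0.12Y = 218.64, so Y = 218.64/0.12 = 1822

Y = 1822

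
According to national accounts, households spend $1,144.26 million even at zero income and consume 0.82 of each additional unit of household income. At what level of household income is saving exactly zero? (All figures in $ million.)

At break-even, C = Y: 1144.26 + 0.82Y = Y
0.18Y = 1144.26, so Y = 1144.26/0.18 = 6357

Y = 6357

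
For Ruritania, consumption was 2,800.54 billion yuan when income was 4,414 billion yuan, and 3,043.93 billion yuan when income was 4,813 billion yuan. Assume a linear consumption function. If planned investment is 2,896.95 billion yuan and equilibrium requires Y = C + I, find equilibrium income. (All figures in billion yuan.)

Y = 7705

MPC = (3043.93 − 2800.54)/(4813 − 4414) = 243.39/399 = 0.61
a = 2800.54 − 0.61(4414) = 108
Equilibrium: Y = 108 + 0.61Y + 2896.95
0.39Y = 3004.95, so Y = 3004.95/0.39 = 7705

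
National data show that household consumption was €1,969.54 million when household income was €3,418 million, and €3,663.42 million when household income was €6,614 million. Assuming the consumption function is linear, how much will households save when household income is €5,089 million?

MPC = (3663.42 − 1969.54)/(6614 − 3418) = 1693.88/3196 = 0.53
a = 1969.54 − 0.53(3418) = 1969.54 − 1811.54 = 158
C = 158 + 0.53(5089) = 2855.17
S = 5089 − 2855.17 = 2233.83

S = 2233.83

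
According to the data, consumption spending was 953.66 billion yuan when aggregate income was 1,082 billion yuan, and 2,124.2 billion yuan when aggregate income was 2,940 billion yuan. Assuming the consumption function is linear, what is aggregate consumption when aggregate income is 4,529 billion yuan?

MPC = (2124.2 − 953.66)/(2940 − 1082) = 1170.54/1858 = 0.63
a = 953.66 − 0.63(1082) = 953.66 − 681.66 = 272
C = 272 + 0.63(4529) = 272 + 2853.27 = 3125.27

C = 3125.27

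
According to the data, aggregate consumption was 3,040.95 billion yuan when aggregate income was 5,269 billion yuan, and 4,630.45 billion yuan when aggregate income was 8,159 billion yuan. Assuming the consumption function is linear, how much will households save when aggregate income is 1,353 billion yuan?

MPC = (4630.45 − 3040.95)/(8159 − 5269) = 1589.5/2890 = 0.55
a = 3040.95 − 0.55(5269) = 3040.95 − 2897.95 = 143
C = 143 + 0.55(1353) = 887.15
S = 1353 − 887.15 = 465.85

S = 465.85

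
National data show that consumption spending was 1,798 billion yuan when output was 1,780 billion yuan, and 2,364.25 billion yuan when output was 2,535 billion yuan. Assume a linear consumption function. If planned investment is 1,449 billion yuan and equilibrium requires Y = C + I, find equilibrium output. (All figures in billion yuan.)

MPC = (2364.25 − 1798)/(2535 − 1780) = 566.25/755 = 0.75
a = 1798 − 0.75(1780) = 463
Equilibrium: Y = 463 + 0.75Y + 1449
0.25Y = 1912, so Y = 1912/0.25 = 7648

Y = 7648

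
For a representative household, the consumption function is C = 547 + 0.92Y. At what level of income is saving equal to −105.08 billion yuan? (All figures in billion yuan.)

S = Y − C = -547 + 0.08Y
-547 + 0.08Y = -105.08, so 0.08Y = 441.92 and Y = 5524

Y = 5524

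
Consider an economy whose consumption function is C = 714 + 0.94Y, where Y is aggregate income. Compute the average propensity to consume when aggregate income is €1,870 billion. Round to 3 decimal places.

C = 714 + 0.94(1870) = 2471.8
APC = C/Y = 2471.8/1870 = 1.322

APC = 1.322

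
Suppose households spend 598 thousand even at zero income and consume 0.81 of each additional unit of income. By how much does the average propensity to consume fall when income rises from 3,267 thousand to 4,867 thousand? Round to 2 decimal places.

ΔAPC = 0.06

At Y = 3267: C = 598 + 0.81(3267) = 3244.27, APC = 3244.27/3267 = 0.993
At Y = 4867: C = 4540.27, APC = 4540.27/4867 = 0.933
Fall in APC = 0.993 − 0.933 = 0.06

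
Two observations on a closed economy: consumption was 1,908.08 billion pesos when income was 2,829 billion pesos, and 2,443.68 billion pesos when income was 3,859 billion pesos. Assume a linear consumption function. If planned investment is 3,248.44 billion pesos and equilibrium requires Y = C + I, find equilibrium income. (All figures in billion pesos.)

MPC = (2443.68 − 1908.08)/(3859 − 2829) = 535.6/1030 = 0.52
a = 1908.08 − 0.52(2829) = 437
Equilibrium: Y = 437 + 0.52Y + 3248.44
0.48Y = 3685.44, so Y = 3685.44/0.48 = 7678

Y = 7678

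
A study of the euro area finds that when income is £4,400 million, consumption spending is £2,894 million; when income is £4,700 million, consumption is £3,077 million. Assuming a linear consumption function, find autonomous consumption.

MPC = ΔC/ΔY = (3077 − 2894)/(4700 − 4400) = 183/300 = 0.61
a = C − MPC·Y = 2894 − 0.61(4400) = 2894 − 2684 = 210

a = 210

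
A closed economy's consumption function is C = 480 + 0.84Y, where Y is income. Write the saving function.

S = -480 + 0.16Y

S = Y − C = Y − (480 + 0.84Y) = -480 + (1 − 0.84)Y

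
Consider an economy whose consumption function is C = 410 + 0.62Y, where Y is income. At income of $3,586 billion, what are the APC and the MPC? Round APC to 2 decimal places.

APC = 0.73; MPC = 0.62

MPC = 0.62 (the slope of the consumption function)
C = 410 + 0.62(3586) = 2633.32, so APC = 2633.32/3586 = 0.73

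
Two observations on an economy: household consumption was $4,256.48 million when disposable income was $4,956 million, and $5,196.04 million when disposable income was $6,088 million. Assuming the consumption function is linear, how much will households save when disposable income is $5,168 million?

MPC = (5196.04 − 4256.48)/(6088 − 4956) = 939.56/1132 = 0.83
a = 4256.48 − 0.83(4956) = 4256.48 − 4113.48 = 143
C = 143 + 0.83(5168) = 4432.44
S = 5168 − 4432.44 = 735.56

S = 735.56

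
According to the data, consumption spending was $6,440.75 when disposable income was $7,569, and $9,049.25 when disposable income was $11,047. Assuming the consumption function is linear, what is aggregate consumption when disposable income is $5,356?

MPC = (9049.25 − 6440.75)/(11047 − 7569) = 2608.5/3478 = 0.75
a = 6440.75 − 0.75(7569) = 6440.75 − 5676.75 = 764
C = 764 + 0.75(5356) = 764 + 4017 = 4781

C = 4781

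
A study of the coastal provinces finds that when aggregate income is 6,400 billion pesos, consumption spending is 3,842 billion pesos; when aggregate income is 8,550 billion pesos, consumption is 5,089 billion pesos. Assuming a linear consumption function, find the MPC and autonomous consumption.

MPC = ΔC/ΔY = (5089 − 3842)/(8550 − 6400) = 1247/2150 = 0.58
a = C − MPC·Y = 3842 − 0.58(6400) = 3842 − 3712 = 130

MPC = 0.58; a = 130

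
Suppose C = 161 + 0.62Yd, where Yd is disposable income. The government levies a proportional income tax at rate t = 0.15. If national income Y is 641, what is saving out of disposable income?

S = 46.043

Yd = (1 − 0.15)(641) = 0.85(641) = 544.85
C = 161 + 0.62(544.85) = 161 + 337.807 = 498.807
S = Yd − C = 544.85 − 498.807 = 46.043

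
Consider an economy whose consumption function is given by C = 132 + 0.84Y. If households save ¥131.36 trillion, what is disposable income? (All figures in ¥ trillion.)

Y = 1646

S = Y − C = -132 + 0.16Y
-132 + 0.16Y = 131.36, so 0.16Y = 263.36 and Y = 1646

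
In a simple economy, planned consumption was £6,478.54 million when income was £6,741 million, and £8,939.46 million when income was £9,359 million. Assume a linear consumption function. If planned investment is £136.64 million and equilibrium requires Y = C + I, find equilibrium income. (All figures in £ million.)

MPC = (8939.46 − 6478.54)/(9359 − 6741) = 2460.92/2618 = 0.94
a = 6478.54 − 0.94(6741) = 142
Equilibrium: Y = 142 + 0.94Y + 136.64
0.06Y = 278.64, so Y = 278.64/0.06 = 4644

Y = 4644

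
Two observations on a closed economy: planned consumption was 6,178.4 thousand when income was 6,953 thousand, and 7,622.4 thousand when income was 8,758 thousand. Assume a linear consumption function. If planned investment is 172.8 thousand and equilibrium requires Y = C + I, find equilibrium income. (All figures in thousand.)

Y = 3944

MPC = (7622.4 − 6178.4)/(8758 − 6953) = 1444/1805 = 0.8
a = 6178.4 − 0.8(6953) = 616
Equilibrium: Y = 616 + 0.8Y + 172.8
0.2Y = 788.8, so Y = 788.8/0.2 = 3944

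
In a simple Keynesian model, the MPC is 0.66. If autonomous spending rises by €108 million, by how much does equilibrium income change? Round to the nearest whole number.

ΔY ≈ 318

The multiplier is 1/(1 − MPC) = 1/0.34.
ΔY = 108/0.34 = 317.65 ≈ 318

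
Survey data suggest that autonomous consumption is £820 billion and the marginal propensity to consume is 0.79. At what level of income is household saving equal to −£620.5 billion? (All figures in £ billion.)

Y = 950

S = Y − C = -820 + 0.21Y
-820 + 0.21Y = -620.5, so 0.21Y = 199.5 and Y = 950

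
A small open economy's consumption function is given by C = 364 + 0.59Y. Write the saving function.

S = Y − C = Y − (364 + 0.59Y) = -364 + (1 − 0.59)Y

S = -364 + 0.41Y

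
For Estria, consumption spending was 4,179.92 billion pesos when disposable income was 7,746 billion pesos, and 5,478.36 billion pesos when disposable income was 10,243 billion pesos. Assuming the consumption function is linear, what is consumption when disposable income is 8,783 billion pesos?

MPC = (5478.36 − 4179.92)/(10243 − 7746) = 1298.44/2497 = 0.52
a = 4179.92 − 0.52(7746) = 4179.92 − 4027.92 = 152
C = 152 + 0.52(8783) = 152 + 4567.16 = 4719.16

C = 4719.16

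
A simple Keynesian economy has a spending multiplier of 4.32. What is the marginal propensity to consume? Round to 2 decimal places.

k = 1/(1 − MPC), so 1 − MPC = 1/k = 1/4.32 = 0.2315
MPC = 1 − 0.2315 = 0.77

MPC = 0.77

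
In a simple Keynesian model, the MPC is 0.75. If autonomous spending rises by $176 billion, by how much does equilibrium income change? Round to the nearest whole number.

ΔY ≈ 704

The multiplier is 1/(1 − MPC) = 1/0.25.
ΔY = 176/0.25 = 704.00 ≈ 704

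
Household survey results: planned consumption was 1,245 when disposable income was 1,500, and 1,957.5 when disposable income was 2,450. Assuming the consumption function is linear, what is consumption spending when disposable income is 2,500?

MPC = (1957.5 − 1245)/(2450 − 1500) = 712.5/950 = 0.75
a = 1245 − 0.75(1500) = 1245 − 1125 = 120
C = 120 + 0.75(2500) = 120 + 1875 = 1995

C = 1995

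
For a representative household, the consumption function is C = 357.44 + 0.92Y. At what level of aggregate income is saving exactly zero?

Y = 4468

At break-even, C = Y: 357.44 + 0.92Y = Y
0.08Y = 357.44, so Y = 357.44/0.08 = 4468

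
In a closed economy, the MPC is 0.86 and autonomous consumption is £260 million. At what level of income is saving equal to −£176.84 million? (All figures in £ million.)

Y = 594

S = Y − C = -260 + 0.14Y
-260 + 0.14Y = -176.84, so 0.14Y = 83.16 and Y = 594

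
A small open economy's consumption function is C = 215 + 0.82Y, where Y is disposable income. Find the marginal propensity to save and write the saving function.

MPS = 1 − MPC = 1 − 0.82 = 0.18
S = Y − C = -215 + 0.18Y

MPS = 0.18; S = -215 + 0.18Y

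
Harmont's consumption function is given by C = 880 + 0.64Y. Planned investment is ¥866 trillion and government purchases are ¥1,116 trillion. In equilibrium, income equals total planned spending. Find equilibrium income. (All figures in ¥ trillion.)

Y = 7950

Y = C + I + G = 880 + 0.64Y + 866 + 1116
Y − 0.64Y = 2862
0.36Y = 2862, so Y = 2862/0.36 = 7950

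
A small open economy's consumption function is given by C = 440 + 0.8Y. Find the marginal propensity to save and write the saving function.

MPS = 0.2; S = -440 + 0.2Y

MPS = 1 − MPC = 1 − 0.8 = 0.2
S = Y − C = -440 + 0.2Y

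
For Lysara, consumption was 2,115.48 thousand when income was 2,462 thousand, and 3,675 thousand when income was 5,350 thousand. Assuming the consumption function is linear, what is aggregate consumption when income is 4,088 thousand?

C = 2993.52

MPC = (3675 − 2115.48)/(5350 − 2462) = 1559.52/2888 = 0.54
a = 2115.48 − 0.54(2462) = 2115.48 − 1329.48 = 786
C = 786 + 0.54(4088) = 786 + 2207.52 = 2993.52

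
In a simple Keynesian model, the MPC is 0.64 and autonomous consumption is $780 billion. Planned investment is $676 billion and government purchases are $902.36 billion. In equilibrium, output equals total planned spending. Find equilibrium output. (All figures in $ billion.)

Y = 6551

Y = C + I + G = 780 + 0.64Y + 676 + 902.36
Y − 0.64Y = 2358.36
0.36Y = 2358.36, so Y = 2358.36/0.36 = 6551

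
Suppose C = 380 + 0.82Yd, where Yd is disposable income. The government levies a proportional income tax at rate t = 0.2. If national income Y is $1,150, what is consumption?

C = 1134.4

Yd = (1 − 0.2)(1150) = 0.8(1150) = 920
C = 380 + 0.82(920) = 380 + 754.4 = 1134.4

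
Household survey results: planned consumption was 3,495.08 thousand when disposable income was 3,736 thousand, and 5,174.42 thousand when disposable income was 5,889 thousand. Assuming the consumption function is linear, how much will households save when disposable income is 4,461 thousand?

MPC = (5174.42 − 3495.08)/(5889 − 3736) = 1679.34/2153 = 0.78
a = 3495.08 − 0.78(3736) = 3495.08 − 2914.08 = 581
C = 581 + 0.78(4461) = 4060.58
S = 4461 − 4060.58 = 400.42

S = 400.42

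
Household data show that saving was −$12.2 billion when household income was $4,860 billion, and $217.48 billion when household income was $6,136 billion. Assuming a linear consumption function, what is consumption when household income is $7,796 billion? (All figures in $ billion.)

MPS = ΔS/ΔY = (217.48 − (-12.2))/(6136 − 4860) = 229.68/1276 = 0.18
MPC = 1 − MPS = 0.82
Autonomous saving = -12.2 − 0.18(4860) = -887, so a = 887
C = 887 + 0.82(7796) = 887 + 6392.72 = 7279.72

C = 7279.72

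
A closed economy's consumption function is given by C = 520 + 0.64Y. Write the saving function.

S = -520 + 0.36Y

S = Y − C = Y − (520 + 0.64Y) = -520 + (1 − 0.64)Y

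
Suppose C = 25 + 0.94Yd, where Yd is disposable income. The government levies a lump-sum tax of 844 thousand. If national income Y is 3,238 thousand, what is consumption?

C = 2275.36

Yd = Y − T = 3238 − 844 = 2394
C = 25 + 0.94(2394) = 25 + 2250.36 = 2275.36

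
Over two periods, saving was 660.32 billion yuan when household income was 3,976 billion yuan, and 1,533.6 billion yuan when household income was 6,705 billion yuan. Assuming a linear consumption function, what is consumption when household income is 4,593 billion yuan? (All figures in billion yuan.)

MPS = ΔS/ΔY = (1533.6 − 660.32)/(6705 − 3976) = 873.28/2729 = 0.32
MPC = 1 − MPS = 0.68
Autonomous saving = 660.32 − 0.32(3976) = -612, so a = 612
C = 612 + 0.68(4593) = 612 + 3123.24 = 3735.24

C = 3735.24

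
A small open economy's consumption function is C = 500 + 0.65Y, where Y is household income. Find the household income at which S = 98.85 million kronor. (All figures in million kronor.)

Y = 1711

S = Y − C = -500 + 0.35Y
-500 + 0.35Y = 98.85, so 0.35Y = 598.85 and Y = 1711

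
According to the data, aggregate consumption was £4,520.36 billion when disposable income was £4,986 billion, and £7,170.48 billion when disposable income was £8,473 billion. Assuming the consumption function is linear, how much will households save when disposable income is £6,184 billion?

MPC = (7170.48 − 4520.36)/(8473 − 4986) = 2650.12/3487 = 0.76
a = 4520.36 − 0.76(4986) = 4520.36 − 3789.36 = 731
C = 731 + 0.76(6184) = 5430.84
S = 6184 − 5430.84 = 753.16

S = 753.16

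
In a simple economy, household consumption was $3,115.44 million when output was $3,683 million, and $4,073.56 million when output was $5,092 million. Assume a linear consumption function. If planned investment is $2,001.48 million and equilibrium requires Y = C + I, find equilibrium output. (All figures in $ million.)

MPC = (4073.56 − 3115.44)/(5092 − 3683) = 958.12/1409 = 0.68
a = 3115.44 − 0.68(3683) = 611
Equilibrium: Y = 611 + 0.68Y + 2001.48
0.32Y = 2612.48, so Y = 2612.48/0.32 = 8164

Y = 8164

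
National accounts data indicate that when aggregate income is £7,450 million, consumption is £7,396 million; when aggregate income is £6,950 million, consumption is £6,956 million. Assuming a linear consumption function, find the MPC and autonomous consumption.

MPC = 0.88; a = 840

MPC = ΔC/ΔY = (7396 − 6956)/(7450 − 6950) = 440/500 = 0.88
a = C − MPC·Y = 6956 − 0.88(6950) = 6956 − 6116 = 840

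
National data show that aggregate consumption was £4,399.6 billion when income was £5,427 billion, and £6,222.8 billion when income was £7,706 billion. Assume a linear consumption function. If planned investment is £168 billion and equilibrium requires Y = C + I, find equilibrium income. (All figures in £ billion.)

Y = 1130

MPC = (6222.8 − 4399.6)/(7706 − 5427) = 1823.2/2279 = 0.8
a = 4399.6 − 0.8(5427) = 58
Equilibrium: Y = 58 + 0.8Y + 168
0.2Y = 226, so Y = 226/0.2 = 1130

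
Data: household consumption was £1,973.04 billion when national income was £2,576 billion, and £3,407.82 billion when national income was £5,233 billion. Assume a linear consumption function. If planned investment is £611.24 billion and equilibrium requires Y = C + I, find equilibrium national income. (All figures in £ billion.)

MPC = (3407.82 − 1973.04)/(5233 − 2576) = 1434.78/2657 = 0.54
a = 1973.04 − 0.54(2576) = 582
Equilibrium: Y = 582 + 0.54Y + 611.24
0.46Y = 1193.24, so Y = 1193.24/0.46 = 2594

Y = 2594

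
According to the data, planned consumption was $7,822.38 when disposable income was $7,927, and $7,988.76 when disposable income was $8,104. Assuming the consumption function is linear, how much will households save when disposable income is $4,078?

S = -126.32

MPC = (7988.76 − 7822.38)/(8104 − 7927) = 166.38/177 = 0.94
a = 7822.38 − 0.94(7927) = 7822.38 − 7451.38 = 371
C = 371 + 0.94(4078) = 4204.32
S = 4078 − 4204.32 = -126.32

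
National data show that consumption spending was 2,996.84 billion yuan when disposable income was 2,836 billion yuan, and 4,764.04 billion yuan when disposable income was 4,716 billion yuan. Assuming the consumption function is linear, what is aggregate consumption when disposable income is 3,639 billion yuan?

MPC = (4764.04 − 2996.84)/(4716 − 2836) = 1767.2/1880 = 0.94
a = 2996.84 − 0.94(2836) = 2996.84 − 2665.84 = 331
C = 331 + 0.94(3639) = 331 + 3420.66 = 3751.66

C = 3751.66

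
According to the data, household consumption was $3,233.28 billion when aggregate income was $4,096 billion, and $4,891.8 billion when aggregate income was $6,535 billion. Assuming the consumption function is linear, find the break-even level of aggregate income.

Y = 1400

MPC = (4891.8 − 3233.28)/(6535 − 4096) = 1658.52/2439 = 0.68
a = 3233.28 − 0.68(4096) = 3233.28 − 2785.28 = 448
Break-even: Y = a/(1−MPC) = 448/0.32 = 1400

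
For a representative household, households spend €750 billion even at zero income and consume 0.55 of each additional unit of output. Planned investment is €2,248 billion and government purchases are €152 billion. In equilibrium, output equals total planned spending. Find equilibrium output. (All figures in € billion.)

Y = C + I + G = 750 + 0.55Y + 2248 + 152
Y − 0.55Y = 3150
0.45Y = 3150, so Y = 3150/0.45 = 7000

Y = 7000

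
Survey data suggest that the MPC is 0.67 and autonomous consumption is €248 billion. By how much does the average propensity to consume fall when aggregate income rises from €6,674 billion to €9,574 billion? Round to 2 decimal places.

At Y = 6674: C = 248 + 0.67(6674) = 4719.58, APC = 4719.58/6674 = 0.707
At Y = 9574: C = 6662.58, APC = 6662.58/9574 = 0.696
Fall in APC = 0.707 − 0.696 = 0.011 ≈ 0.01

ΔAPC = 0.01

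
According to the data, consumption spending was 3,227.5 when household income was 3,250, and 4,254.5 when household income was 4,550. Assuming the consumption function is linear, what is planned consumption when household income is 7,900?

C = 6901

MPC = (4254.5 − 3227.5)/(4550 − 3250) = 1027/1300 = 0.79
a = 3227.5 − 0.79(3250) = 3227.5 − 2567.5 = 660
C = 660 + 0.79(7900) = 660 + 6241 = 6901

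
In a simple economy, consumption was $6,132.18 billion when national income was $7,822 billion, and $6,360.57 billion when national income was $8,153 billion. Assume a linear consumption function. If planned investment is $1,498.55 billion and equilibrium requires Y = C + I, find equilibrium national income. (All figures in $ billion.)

Y = 7205

MPC = (6360.57 − 6132.18)/(8153 − 7822) = 228.39/331 = 0.69
a = 6132.18 − 0.69(7822) = 735
Equilibrium: Y = 735 + 0.69Y + 1498.55
0.31Y = 2233.55, so Y = 2233.55/0.31 = 7205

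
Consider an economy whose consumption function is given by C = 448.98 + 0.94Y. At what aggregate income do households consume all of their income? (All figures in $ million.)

At break-even, C = Y: 448.98 + 0.94Y = Y
0.06Y = 448.98, so Y = 448.98/0.06 = 7483

Y = 7483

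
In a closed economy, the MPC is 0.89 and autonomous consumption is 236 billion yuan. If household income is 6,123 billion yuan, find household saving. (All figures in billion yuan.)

C = 236 + 0.89(6123) = 236 + 5449.47 = 5685.47
S = Y − C = 6123 − 5685.47 = 437.53

S = 437.53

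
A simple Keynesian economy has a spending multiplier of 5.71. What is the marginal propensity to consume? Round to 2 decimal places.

MPC = 0.82

k = 1/(1 − MPC), so 1 − MPC = 1/k = 1/5.71 = 0.1751
MPC = 1 − 0.1751 = 0.82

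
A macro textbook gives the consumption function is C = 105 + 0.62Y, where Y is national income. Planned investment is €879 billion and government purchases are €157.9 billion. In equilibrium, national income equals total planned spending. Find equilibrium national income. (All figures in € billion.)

Y = C + I + G = 105 + 0.62Y + 879 + 157.9
Y − 0.62Y = 1141.9
0.38Y = 1141.9, so Y = 1141.9/0.38 = 3005

Y = 3005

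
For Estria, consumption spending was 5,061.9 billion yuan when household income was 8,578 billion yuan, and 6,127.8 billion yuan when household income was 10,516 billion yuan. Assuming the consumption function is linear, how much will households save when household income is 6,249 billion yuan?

S = 2468.05

MPC = (6127.8 − 5061.9)/(10516 − 8578) = 1065.9/1938 = 0.55
a = 5061.9 − 0.55(8578) = 5061.9 − 4717.9 = 344
C = 344 + 0.55(6249) = 3780.95
S = 6249 − 3780.95 = 2468.05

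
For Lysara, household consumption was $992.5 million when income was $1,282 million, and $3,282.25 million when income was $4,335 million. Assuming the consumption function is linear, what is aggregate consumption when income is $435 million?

C = 357.25

MPC = (3282.25 − 992.5)/(4335 − 1282) = 2289.75/3053 = 0.75
a = 992.5 − 0.75(1282) = 992.5 − 961.5 = 31
C = 31 + 0.75(435) = 31 + 326.25 = 357.25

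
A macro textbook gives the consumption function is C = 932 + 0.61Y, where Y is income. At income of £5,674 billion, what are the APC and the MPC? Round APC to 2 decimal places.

MPC = 0.61 (the slope of the consumption function)
C = 932 + 0.61(5674) = 4393.14, so APC = 4393.14/5674 = 0.77

APC = 0.77; MPC = 0.61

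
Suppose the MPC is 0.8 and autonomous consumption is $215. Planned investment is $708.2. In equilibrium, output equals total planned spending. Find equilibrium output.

Y = 4616

Y = C + I = 215 + 0.8Y + 708.2
Y − 0.8Y = 923.2
0.2Y = 923.2, so Y = 923.2/0.2 = 4616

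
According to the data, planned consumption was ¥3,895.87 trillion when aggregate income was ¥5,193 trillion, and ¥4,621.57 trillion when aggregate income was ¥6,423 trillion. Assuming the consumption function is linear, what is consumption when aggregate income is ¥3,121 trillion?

C = 2673.39

MPC = (4621.57 − 3895.87)/(6423 − 5193) = 725.7/1230 = 0.59
a = 3895.87 − 0.59(5193) = 3895.87 − 3063.87 = 832
C = 832 + 0.59(3121) = 832 + 1841.39 = 2673.39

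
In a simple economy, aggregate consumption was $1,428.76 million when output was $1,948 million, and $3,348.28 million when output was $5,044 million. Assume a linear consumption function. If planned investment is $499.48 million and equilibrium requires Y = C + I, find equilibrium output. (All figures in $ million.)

Y = 1896

MPC = (3348.28 − 1428.76)/(5044 − 1948) = 1919.52/3096 = 0.62
a = 1428.76 − 0.62(1948) = 221
Equilibrium: Y = 221 + 0.62Y + 499.48
0.38Y = 720.48, so Y = 720.48/0.38 = 1896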